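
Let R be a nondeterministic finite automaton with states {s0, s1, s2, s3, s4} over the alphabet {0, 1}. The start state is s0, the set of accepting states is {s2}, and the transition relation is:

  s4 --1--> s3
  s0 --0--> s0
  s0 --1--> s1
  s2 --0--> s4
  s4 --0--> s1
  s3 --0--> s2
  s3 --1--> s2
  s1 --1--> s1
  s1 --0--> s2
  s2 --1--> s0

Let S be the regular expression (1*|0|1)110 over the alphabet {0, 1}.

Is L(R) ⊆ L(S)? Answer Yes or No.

The string 10 is in L(R) but not in L(S).
So L(R) ⊄ L(S).

No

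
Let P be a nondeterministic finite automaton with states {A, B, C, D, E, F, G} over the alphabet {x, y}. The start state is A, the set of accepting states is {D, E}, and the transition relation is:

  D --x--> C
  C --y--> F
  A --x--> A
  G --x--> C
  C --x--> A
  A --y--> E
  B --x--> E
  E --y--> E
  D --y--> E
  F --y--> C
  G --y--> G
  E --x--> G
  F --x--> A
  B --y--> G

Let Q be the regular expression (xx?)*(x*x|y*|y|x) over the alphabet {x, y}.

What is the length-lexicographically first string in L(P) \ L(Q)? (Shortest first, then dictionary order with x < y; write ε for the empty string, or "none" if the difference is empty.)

The string yxxxy is accepted by P but not by Q.
No shorter string lies in the difference, and yxxxy is the lexicographically first length-5 string in L(P) \ L(Q).

yxxxy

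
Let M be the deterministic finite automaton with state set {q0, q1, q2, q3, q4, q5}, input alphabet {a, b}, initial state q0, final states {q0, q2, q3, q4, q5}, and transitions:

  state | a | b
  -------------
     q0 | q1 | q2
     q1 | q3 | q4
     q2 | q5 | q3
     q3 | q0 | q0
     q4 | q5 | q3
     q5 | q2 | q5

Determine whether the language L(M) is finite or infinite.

State q0 is reachable from the start and can reach an accepting state, and it lies on the cycle q0 → q1 → q3 → q0.
Traversing that cycle any number of times yields accepted strings of unbounded length, so the language is infinite.

infinite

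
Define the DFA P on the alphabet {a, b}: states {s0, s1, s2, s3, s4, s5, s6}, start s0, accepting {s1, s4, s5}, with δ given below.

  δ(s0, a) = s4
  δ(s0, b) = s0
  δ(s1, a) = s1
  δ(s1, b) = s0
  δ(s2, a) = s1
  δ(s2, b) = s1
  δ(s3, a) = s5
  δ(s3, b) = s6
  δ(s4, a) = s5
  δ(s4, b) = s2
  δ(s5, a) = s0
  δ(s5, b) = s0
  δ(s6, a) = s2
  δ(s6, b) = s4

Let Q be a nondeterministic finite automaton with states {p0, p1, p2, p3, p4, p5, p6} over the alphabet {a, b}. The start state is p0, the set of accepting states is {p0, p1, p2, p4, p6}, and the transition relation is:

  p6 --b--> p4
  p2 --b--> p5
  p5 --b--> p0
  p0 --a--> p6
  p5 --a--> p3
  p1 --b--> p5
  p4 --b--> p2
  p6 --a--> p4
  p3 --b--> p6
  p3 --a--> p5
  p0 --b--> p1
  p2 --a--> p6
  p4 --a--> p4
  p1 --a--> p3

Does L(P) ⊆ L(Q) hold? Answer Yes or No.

No

The string ba is in L(P) but not in L(Q).
So L(P) ⊄ L(Q).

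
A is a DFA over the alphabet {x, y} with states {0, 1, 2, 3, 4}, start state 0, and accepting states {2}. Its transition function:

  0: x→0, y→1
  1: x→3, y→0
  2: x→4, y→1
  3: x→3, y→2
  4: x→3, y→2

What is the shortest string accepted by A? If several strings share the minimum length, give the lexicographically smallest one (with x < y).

yxy

A breadth-first search from 0 reaches an accepting state first via the path 0 → 1 → 3 → 2 on input yxy.
No string of length < 3 is accepted (BFS exhausts all shorter strings without reaching an accepting state), and yxy is the lexicographically least accepting string of length 3.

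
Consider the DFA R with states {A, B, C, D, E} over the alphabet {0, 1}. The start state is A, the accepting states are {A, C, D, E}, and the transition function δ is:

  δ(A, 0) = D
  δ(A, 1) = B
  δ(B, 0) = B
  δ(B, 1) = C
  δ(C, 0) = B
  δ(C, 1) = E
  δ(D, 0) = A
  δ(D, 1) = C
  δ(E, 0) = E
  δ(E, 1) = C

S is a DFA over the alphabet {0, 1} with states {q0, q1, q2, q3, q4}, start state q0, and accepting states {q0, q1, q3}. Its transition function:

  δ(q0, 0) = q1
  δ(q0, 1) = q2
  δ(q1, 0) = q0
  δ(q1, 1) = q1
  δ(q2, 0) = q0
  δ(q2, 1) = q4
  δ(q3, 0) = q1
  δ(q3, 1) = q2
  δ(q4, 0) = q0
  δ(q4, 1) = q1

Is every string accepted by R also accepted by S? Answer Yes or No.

The string 11 is in L(R) but not in L(S).
So L(R) ⊄ L(S).

No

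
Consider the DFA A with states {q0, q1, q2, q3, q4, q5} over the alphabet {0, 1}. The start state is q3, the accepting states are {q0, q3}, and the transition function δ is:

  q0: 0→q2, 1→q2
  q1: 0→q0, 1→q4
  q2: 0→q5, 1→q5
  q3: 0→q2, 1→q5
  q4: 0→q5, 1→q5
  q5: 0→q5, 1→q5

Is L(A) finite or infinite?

The useful states (reachable from q3 and able to reach an accepting state) are {q3}.
Restricted to these states the transition graph has no cycle, so every accepting path has bounded length and L is finite.

finite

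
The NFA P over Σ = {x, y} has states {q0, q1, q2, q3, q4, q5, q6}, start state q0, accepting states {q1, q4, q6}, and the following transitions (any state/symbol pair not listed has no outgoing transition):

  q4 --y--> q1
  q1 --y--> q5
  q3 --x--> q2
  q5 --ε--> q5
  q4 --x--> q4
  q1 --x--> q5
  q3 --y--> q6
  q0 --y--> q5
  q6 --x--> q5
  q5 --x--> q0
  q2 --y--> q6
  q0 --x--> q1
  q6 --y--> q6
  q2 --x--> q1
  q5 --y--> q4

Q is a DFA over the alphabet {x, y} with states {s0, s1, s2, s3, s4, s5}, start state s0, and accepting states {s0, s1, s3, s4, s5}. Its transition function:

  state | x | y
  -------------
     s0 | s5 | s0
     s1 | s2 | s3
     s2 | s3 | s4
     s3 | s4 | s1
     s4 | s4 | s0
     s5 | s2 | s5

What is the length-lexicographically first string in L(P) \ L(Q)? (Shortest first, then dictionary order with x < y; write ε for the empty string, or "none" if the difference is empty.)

The string yxx is accepted by P but not by Q.
No shorter string lies in the difference, and yxx is the lexicographically first length-3 string in L(P) \ L(Q).

yxx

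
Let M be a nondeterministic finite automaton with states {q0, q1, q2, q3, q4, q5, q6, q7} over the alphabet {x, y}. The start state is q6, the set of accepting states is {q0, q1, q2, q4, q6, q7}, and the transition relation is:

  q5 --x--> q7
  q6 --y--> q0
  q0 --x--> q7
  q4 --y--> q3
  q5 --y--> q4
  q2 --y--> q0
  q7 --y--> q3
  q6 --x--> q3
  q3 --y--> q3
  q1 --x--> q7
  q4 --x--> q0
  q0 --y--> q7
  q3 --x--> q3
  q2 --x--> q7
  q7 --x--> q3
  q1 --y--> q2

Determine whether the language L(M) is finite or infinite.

The useful states (reachable from q6 and able to reach an accepting state) are {q0, q6, q7}.
Restricted to these states the transition graph has no cycle, so every accepting path has bounded length and L is finite.

finite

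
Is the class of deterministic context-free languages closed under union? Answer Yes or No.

No

{aⁿbⁿ : n≥0} and {aⁿb²ⁿ : n≥0} are each accepted by a deterministic PDA (push the a's; pop one per b, respectively one per two b's), but their union U is not. Suppose a DPDA M accepted U. Being deterministic, M has a single run on aⁿb²ⁿ, and since aⁿbⁿ ∈ U that run passes through an accepting configuration right after consuming the prefix aⁿbⁿ and then goes on to accept again after n more b's. Build an ordinary (nondeterministic) PDA M′ that simulates M on a's and b's and, at any moment when M is in an accepting state, may switch to a second mode in which it reads only c's, feeding each c to M as a b; M′ accepts when M does. Then M′ accepts aⁱbʲcᵏ (k≥1) exactly when both aⁱbʲ ∈ U and aⁱbʲ⁺ᵏ ∈ U, and checking the four cases (i=j or j=2i, combined with j+k=i or j+k=2i) leaves only i=j=k: so L(M′) ∩ a*b*c⁺ = {aⁿbⁿcⁿ : n≥1} would be context-free, which it is not (pumping lemma) — contradiction. (The union is an unambiguous CFL; it is determinism, not unambiguity, that fails.)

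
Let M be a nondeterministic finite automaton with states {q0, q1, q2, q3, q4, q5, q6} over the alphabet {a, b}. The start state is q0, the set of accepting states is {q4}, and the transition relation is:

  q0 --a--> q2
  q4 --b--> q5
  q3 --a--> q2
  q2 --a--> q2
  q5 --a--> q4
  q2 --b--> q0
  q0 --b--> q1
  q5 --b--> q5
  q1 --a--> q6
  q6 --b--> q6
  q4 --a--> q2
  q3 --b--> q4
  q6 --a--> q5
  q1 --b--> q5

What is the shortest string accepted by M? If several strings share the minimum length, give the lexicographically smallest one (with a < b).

A breadth-first search from q0 reaches an accepting state first via the path q0 → q1 → q5 → q4 on input bba.
No string of length < 3 is accepted (BFS exhausts all shorter strings without reaching an accepting state), and bba is the lexicographically least accepting string of length 3.

bba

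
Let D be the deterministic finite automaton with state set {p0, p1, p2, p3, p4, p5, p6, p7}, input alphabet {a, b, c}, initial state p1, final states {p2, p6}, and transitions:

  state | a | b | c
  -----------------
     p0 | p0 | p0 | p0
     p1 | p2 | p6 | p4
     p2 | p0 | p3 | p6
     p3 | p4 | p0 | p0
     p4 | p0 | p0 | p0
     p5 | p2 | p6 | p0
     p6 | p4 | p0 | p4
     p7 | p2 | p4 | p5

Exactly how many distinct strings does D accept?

The useful subgraph on states {p1, p2, p6} is acyclic, so L(D) is finite; the longest accepting path visits 3 useful states, giving maximum string length 2.
Counting accepting paths from p1 by length: 2 of length 1, 1 of length 2. Total 3.

3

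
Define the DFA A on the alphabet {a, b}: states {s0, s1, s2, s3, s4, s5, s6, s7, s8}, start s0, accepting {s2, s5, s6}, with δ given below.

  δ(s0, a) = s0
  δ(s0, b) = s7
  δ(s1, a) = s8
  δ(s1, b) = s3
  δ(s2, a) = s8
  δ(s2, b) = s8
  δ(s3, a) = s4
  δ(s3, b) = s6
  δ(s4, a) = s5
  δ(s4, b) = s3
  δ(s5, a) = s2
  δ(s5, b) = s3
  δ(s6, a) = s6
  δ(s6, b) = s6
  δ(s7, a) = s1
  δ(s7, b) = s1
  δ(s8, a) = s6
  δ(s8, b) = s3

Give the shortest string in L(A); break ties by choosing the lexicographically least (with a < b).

A breadth-first search from s0 reaches an accepting state first via the path s0 → s7 → s1 → s8 → s6 on input baaa.
No string of length < 4 is accepted (BFS exhausts all shorter strings without reaching an accepting state), and baaa is the lexicographically least accepting string of length 4.

baaa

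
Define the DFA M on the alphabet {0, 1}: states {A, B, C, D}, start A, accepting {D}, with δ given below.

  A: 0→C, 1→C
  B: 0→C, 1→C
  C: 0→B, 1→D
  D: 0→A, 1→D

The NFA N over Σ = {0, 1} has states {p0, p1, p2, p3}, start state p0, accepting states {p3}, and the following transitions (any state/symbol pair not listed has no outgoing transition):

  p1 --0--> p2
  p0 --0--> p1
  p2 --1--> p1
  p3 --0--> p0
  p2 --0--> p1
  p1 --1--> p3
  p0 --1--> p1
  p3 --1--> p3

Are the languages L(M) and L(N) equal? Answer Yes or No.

Yes

Exploring the product automaton M × N from the start pair (A, p0), following both machines on each input symbol, reaches 4 state pairs: (A, p0), (C, p1), (B, p2), (D, p3).
M accepts in {D} and N accepts in {p3}. In every reachable pair the two components are either both accepting — (D, p3) — or both non-accepting, so no string is accepted by exactly one of the machines: L(M) \ L(N) and L(N) \ L(M) are both empty.
Hence every string is accepted by M iff it is accepted by N, and the two languages coincide.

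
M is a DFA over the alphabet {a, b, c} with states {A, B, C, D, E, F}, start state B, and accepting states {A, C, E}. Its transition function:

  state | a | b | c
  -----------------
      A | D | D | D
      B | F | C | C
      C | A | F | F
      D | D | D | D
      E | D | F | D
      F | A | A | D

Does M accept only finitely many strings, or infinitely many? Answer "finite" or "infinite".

The useful states (reachable from B and able to reach an accepting state) are {A, B, C, F}.
Restricted to these states the transition graph has no cycle, so every accepting path has bounded length and L is finite.

finite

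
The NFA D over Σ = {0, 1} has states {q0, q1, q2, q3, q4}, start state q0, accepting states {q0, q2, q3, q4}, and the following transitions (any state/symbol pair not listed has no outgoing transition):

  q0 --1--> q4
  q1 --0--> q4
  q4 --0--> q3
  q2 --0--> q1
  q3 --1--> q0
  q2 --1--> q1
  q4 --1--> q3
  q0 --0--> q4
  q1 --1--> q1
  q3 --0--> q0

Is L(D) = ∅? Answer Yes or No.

No

The empty string ε is accepted: the run q0 ends in the accepting state q0.
Since at least one string is accepted, L(D) is not empty.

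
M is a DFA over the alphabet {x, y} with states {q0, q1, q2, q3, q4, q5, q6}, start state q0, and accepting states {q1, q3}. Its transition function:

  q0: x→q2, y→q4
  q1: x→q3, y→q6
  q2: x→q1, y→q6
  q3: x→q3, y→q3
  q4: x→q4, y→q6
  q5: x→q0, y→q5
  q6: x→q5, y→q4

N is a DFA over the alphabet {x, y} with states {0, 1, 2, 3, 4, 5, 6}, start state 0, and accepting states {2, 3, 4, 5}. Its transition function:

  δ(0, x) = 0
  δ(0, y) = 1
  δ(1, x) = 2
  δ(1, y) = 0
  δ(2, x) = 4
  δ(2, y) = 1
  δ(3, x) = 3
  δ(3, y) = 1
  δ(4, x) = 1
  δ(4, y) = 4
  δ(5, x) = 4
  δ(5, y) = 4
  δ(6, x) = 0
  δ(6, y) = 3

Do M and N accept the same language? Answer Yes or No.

No

The string xx is accepted by M but rejected by N.
So L(M) ≠ L(N).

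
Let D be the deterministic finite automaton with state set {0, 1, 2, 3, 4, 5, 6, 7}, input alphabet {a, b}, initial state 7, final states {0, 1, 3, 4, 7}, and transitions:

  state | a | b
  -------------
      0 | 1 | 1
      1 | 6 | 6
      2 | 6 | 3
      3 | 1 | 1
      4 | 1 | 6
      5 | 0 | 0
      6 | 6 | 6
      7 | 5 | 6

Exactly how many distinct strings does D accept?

The useful subgraph on states {0, 1, 5, 7} is acyclic, so L(D) is finite; the longest accepting path visits 4 useful states, giving maximum string length 3.
Counting accepting paths from 7 by length: 1 of length 0, 2 of length 2, 4 of length 3. Total 7.

7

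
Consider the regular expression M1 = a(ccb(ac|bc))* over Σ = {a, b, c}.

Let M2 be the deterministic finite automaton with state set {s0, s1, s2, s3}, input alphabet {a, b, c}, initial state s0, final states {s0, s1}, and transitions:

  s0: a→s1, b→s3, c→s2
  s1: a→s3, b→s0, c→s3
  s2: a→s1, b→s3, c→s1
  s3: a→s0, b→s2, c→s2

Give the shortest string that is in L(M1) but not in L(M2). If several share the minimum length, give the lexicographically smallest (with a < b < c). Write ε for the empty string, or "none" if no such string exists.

The string accbac is accepted by M1 but not by M2.
No shorter string lies in the difference, and accbac is the lexicographically first length-6 string in L(M1) \ L(M2).

accbac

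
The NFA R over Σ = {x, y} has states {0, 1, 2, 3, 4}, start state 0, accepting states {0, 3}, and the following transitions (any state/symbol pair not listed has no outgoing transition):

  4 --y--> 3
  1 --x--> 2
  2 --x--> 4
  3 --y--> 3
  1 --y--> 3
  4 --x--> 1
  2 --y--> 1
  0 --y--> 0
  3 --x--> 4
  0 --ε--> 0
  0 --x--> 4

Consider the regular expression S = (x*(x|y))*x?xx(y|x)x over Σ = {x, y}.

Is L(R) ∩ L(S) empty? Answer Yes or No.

Converting the expression S to a DFA (subset construction, then merging equivalent states) gives the minimal DFA with states {s0, s1, s2, s3, s4, s5, s6}, start state s0, accepting states {s5, s6} and transitions s0: x→s1, y→s0; s1: x→s2, y→s0; s2: x→s3, y→s4; s3: x→s5, y→s4; s4: x→s6, y→s0; s5: x→s5, y→s4; s6: x→s2, y→s0.
Exploring the product automaton R × S from the start pair (0, s0), following both machines on each input symbol, reaches 16 state pairs: (0, s0), (4, s1), (1, s2), (3, s0), (2, s3), (3, s4), (4, s5), (1, s4), (4, s6), (1, s5), (2, s6), (2, s5), (4, s2), (1, s0), (1, s3), (2, s1).
R accepts in {0, 3} and S accepts in {s5, s6}; no reachable pair has both components accepting, so no string drives both machines to acceptance simultaneously and L(R) ∩ L(S) = ∅.
So no string is accepted by both, and the intersection is empty.

Yes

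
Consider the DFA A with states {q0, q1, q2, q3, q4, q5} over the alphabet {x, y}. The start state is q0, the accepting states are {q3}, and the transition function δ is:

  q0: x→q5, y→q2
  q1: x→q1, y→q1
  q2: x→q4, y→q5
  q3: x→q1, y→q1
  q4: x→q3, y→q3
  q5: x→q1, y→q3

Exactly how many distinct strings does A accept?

The useful subgraph on states {q0, q2, q3, q4, q5} is acyclic, so L(A) is finite; the longest accepting path visits 4 useful states, giving maximum string length 3.
Counting accepting paths from q0 by length: 1 of length 2, 3 of length 3. Total 4.

4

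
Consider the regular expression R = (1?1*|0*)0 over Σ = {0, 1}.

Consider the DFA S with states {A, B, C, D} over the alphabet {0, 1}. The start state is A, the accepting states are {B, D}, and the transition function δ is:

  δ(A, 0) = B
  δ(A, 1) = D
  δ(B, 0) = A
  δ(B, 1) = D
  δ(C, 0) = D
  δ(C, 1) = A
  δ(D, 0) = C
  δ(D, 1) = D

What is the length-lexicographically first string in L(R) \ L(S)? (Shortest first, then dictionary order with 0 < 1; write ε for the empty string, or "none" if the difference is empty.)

00

The string 00 is accepted by R but not by S.
No shorter string lies in the difference, and 00 is the lexicographically first length-2 string in L(R) \ L(S).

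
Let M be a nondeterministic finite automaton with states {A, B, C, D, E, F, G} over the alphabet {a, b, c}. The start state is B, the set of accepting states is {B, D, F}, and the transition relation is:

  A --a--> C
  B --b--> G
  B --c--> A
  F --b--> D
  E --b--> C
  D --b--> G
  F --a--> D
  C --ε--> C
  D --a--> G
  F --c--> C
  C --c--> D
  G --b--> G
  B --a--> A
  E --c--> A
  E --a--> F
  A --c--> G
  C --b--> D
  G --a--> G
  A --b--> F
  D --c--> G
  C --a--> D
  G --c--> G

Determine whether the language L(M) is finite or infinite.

finite

The useful states (reachable from B and able to reach an accepting state) are {A, B, C, D, F}.
Restricted to these states the transition graph has no cycle, so every accepting path has bounded length and L is finite.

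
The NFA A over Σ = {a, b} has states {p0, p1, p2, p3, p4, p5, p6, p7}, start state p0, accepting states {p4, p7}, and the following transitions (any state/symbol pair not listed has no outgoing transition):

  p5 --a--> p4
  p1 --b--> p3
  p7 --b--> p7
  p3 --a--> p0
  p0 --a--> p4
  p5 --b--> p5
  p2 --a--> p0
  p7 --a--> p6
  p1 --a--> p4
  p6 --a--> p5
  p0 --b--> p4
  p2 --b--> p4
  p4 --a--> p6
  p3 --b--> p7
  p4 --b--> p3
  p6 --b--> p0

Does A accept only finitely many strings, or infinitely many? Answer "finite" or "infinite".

infinite

State p0 is reachable from the start and can reach an accepting state, and it lies on the cycle p0 → p4 → p3 → p0.
Traversing that cycle any number of times yields accepted strings of unbounded length, so the language is infinite.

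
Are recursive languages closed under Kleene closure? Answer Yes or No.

Yes

For an input w of length n, decide by dynamic programming over positions 0..n whether w factors into blocks from L, calling the decider for L on each of the O(n²) substrings; every call halts, so this decides L*.
So the recursive languages are closed under Kleene star.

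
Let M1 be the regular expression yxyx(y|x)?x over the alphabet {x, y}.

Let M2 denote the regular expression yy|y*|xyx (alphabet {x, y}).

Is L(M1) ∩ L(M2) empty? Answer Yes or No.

Yes

Converting the expression M1 to a DFA (subset construction, then merging equivalent states) gives the minimal DFA with states {r0, r1, r2, r3, r4, r5, r6, r7, r8}, start state r0, accepting states {r6, r8} and transitions r0: x→r1, y→r2; r1: x→r1, y→r1; r2: x→r3, y→r1; r3: x→r1, y→r4; r4: x→r5, y→r1; r5: x→r6, y→r7; r6: x→r8, y→r1; r7: x→r8, y→r1; r8: x→r1, y→r1.
Converting the expression M2 to a DFA (subset construction, then merging equivalent states) gives the minimal DFA with states {t0, t1, t2, t3, t4, t5}, start state t0, accepting states {t0, t2, t5} and transitions t0: x→t1, y→t2; t1: x→t3, y→t4; t2: x→t3, y→t2; t3: x→t3, y→t3; t4: x→t5, y→t3; t5: x→t3, y→t3.
Exploring the product automaton M1 × M2 from the start pair (r0, t0), following both machines on each input symbol, reaches 13 state pairs: (r0, t0), (r1, t1), (r2, t2), (r1, t3), (r1, t4), (r3, t3), (r1, t2), (r1, t5), (r4, t3), (r5, t3), (r6, t3), (r7, t3), (r8, t3).
M1 accepts in {r6, r8} and M2 accepts in {t0, t2, t5}; no reachable pair has both components accepting, so no string drives both machines to acceptance simultaneously and L(M1) ∩ L(M2) = ∅.
So no string is accepted by both, and the intersection is empty.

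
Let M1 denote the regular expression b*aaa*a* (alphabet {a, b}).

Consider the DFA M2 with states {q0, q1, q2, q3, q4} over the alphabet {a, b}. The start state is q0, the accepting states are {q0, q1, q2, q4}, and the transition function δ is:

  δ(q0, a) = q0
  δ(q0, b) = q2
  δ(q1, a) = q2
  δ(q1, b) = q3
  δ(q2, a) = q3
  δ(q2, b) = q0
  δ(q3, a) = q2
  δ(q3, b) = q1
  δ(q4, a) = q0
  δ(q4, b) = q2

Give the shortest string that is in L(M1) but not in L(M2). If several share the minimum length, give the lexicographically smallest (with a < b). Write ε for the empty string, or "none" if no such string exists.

baaa

The string baaa is accepted by M1 but not by M2.
No shorter string lies in the difference, and baaa is the lexicographically first length-4 string in L(M1) \ L(M2).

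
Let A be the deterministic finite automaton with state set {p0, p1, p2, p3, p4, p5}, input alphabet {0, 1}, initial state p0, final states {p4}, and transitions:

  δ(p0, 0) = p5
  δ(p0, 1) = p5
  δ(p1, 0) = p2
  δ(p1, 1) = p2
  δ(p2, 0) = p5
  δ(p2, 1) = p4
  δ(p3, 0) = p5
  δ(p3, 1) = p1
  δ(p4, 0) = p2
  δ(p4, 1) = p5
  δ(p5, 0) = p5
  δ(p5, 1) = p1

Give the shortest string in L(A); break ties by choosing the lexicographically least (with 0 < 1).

A breadth-first search from p0 reaches an accepting state first via the path p0 → p5 → p1 → p2 → p4 on input 0101.
No string of length < 4 is accepted (BFS exhausts all shorter strings without reaching an accepting state), and 0101 is the lexicographically least accepting string of length 4.

0101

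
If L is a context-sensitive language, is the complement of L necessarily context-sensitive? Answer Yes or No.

Yes

The context-sensitive languages are exactly NSPACE(n), and by the Immerman–Szelepcsényi theorem nondeterministic space classes (from log n up) are closed under complement.
So the context-sensitive languages are closed under complement.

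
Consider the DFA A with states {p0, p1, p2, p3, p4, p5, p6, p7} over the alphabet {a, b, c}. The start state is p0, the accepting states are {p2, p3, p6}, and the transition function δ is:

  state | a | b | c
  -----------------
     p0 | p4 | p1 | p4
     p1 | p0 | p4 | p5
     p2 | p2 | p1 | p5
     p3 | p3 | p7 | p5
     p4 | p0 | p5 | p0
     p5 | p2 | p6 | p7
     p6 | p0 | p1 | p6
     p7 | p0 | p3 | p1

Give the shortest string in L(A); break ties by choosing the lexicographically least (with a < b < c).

aba

A breadth-first search from p0 reaches an accepting state first via the path p0 → p4 → p5 → p2 on input aba.
No string of length < 3 is accepted (BFS exhausts all shorter strings without reaching an accepting state), and aba is the lexicographically least accepting string of length 3.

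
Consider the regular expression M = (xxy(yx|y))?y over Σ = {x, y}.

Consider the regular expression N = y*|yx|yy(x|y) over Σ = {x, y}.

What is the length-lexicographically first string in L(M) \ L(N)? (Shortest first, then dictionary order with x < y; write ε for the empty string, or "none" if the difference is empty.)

The string xxyyy is accepted by M but not by N.
No shorter string lies in the difference, and xxyyy is the lexicographically first length-5 string in L(M) \ L(N).

xxyyy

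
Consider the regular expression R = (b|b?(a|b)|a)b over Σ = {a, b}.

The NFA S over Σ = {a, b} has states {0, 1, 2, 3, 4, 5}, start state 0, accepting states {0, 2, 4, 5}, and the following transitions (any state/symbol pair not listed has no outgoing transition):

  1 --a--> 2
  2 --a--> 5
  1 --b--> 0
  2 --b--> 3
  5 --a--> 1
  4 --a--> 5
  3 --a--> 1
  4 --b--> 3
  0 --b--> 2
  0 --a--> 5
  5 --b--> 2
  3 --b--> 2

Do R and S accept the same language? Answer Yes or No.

No

The string bb is accepted by R but rejected by S.
So L(R) ≠ L(S).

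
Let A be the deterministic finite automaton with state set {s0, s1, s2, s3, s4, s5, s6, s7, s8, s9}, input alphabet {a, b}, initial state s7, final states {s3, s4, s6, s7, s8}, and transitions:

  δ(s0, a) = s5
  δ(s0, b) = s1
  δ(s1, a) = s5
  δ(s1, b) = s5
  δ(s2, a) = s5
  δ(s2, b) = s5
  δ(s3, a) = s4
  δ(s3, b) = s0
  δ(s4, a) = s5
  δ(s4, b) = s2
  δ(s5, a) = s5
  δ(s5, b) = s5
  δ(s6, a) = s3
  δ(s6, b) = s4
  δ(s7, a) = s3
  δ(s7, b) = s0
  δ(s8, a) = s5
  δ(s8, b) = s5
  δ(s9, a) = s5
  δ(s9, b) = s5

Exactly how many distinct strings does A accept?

The useful subgraph on states {s3, s4, s7} is acyclic, so L(A) is finite; the longest accepting path visits 3 useful states, giving maximum string length 2.
Counting accepting paths from s7 by length: 1 of length 0, 1 of length 1, 1 of length 2. Total 3.

3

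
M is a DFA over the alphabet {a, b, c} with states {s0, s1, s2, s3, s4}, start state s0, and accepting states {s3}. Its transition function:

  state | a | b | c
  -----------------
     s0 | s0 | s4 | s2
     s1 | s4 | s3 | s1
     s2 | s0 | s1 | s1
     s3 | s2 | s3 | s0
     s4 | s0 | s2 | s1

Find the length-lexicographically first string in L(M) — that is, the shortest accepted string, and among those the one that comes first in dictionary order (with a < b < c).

bcb

A breadth-first search from s0 reaches an accepting state first via the path s0 → s4 → s1 → s3 on input bcb.
No string of length < 3 is accepted (BFS exhausts all shorter strings without reaching an accepting state), and bcb is the lexicographically least accepting string of length 3.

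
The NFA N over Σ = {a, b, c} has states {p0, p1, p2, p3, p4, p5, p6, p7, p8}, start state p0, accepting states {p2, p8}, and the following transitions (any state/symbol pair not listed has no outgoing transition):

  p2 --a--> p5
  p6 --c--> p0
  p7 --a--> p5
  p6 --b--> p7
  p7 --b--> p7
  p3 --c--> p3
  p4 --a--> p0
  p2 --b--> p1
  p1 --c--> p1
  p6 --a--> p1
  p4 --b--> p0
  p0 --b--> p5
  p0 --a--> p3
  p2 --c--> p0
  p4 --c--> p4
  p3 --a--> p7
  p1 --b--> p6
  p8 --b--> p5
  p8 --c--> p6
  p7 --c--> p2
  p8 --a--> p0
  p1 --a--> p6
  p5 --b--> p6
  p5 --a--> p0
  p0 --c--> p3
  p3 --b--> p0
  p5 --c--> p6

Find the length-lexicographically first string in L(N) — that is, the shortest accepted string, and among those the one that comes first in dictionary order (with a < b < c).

aac

A breadth-first search from p0 reaches an accepting state first via the path p0 → p3 → p7 → p2 on input aac.
No string of length < 3 is accepted (BFS exhausts all shorter strings without reaching an accepting state), and aac is the lexicographically least accepting string of length 3.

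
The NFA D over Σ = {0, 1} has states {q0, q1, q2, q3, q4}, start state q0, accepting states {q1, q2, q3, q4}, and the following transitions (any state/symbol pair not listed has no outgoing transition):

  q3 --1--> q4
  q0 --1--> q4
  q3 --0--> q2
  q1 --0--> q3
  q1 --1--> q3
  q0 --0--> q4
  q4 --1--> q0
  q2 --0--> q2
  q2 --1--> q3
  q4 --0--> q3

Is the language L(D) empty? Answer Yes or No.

The string 0 is accepted: the run q0 → q4 ends in the accepting state q4.
Since at least one string is accepted, L(D) is not empty.

No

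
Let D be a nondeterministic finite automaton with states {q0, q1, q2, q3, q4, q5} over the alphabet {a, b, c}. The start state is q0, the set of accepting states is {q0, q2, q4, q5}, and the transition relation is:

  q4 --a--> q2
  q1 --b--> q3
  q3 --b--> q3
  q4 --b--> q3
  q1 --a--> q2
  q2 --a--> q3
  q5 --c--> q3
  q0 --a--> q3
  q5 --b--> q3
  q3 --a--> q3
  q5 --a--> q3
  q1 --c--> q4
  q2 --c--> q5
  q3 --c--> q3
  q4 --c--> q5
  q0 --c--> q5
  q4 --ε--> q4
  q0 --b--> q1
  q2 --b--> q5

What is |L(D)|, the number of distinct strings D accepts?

The useful subgraph on states {q0, q1, q2, q4, q5} is acyclic, so L(D) is finite; the longest accepting path visits 5 useful states, giving maximum string length 4.
Counting accepting paths from q0 by length: 1 of length 0, 1 of length 1, 2 of length 2, 4 of length 3, 2 of length 4. Total 10.

10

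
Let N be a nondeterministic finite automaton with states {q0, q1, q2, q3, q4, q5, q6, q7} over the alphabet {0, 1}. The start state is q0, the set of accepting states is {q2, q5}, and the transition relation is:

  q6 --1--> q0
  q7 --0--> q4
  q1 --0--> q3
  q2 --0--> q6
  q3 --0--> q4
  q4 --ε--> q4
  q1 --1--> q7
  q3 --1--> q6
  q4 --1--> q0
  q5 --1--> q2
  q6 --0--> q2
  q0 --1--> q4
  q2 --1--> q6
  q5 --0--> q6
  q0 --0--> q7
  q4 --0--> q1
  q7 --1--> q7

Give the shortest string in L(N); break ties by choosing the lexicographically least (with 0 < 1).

A breadth-first search from q0 reaches an accepting state first via the path q0 → q4 → q1 → q3 → q6 → q2 on input 10010.
No string of length < 5 is accepted (BFS exhausts all shorter strings without reaching an accepting state), and 10010 is the lexicographically least accepting string of length 5.

10010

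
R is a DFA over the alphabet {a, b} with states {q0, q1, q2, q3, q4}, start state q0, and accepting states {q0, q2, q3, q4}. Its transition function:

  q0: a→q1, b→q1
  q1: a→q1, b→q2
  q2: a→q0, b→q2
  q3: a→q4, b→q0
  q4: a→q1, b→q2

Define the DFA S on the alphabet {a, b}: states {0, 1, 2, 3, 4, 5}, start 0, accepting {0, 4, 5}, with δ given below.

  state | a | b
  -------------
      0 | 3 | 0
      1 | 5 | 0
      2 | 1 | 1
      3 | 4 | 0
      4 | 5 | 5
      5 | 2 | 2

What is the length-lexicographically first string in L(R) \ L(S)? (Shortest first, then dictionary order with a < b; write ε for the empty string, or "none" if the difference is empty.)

aba

The string aba is accepted by R but not by S.
No shorter string lies in the difference, and aba is the lexicographically first length-3 string in L(R) \ L(S).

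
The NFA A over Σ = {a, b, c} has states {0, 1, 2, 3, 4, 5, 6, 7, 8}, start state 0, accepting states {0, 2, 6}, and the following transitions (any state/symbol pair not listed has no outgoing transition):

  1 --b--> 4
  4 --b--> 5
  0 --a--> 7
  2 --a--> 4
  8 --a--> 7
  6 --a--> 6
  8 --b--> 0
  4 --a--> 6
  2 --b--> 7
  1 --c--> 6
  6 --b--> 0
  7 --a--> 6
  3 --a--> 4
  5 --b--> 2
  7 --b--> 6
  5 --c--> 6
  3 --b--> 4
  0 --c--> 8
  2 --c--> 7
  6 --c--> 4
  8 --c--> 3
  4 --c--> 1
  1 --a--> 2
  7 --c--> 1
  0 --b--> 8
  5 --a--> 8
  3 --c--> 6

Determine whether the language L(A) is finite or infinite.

State 0 is reachable from the start and can reach an accepting state, and it lies on the cycle 0 → 8 → 0.
Traversing that cycle any number of times yields accepted strings of unbounded length, so the language is infinite.

infinite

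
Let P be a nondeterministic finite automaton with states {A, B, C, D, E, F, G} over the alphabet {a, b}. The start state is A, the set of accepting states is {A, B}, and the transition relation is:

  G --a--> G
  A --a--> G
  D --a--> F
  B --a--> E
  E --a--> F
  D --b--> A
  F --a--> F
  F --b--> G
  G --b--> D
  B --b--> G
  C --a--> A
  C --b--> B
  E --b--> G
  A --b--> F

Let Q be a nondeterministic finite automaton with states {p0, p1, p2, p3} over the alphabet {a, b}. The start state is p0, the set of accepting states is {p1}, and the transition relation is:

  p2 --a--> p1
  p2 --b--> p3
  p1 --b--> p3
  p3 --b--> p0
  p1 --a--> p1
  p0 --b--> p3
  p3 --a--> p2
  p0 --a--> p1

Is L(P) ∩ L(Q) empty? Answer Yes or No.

Yes

Exploring the product automaton P × Q from the start pair (A, p0), following both machines on each input symbol, reaches 12 state pairs: (A, p0), (G, p1), (F, p3), (D, p3), (F, p2), (G, p0), (F, p1), (G, p3), (G, p2), (D, p0), (A, p3), (F, p0).
P accepts in {A, B} and Q accepts in {p1}; no reachable pair has both components accepting, so no string drives both machines to acceptance simultaneously and L(P) ∩ L(Q) = ∅.
So no string is accepted by both, and the intersection is empty.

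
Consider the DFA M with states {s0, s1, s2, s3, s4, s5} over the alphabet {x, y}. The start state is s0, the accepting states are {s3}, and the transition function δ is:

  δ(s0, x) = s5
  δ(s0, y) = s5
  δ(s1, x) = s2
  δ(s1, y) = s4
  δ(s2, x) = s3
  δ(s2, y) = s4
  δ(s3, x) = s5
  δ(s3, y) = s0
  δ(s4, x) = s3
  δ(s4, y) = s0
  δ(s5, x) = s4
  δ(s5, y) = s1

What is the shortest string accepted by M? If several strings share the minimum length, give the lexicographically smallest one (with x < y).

A breadth-first search from s0 reaches an accepting state first via the path s0 → s5 → s4 → s3 on input xxx.
No string of length < 3 is accepted (BFS exhausts all shorter strings without reaching an accepting state), and xxx is the lexicographically least accepting string of length 3.

xxx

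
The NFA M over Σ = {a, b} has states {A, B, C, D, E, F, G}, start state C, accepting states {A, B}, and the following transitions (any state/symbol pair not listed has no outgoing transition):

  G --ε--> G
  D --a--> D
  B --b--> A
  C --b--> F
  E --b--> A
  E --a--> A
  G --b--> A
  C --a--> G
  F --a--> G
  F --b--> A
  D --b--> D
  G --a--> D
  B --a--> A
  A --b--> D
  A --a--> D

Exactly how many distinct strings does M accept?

The useful subgraph on states {A, C, F, G} is acyclic, so L(M) is finite; the longest accepting path visits 4 useful states, giving maximum string length 3.
Counting accepting paths from C by length: 2 of length 2, 1 of length 3. Total 3.

3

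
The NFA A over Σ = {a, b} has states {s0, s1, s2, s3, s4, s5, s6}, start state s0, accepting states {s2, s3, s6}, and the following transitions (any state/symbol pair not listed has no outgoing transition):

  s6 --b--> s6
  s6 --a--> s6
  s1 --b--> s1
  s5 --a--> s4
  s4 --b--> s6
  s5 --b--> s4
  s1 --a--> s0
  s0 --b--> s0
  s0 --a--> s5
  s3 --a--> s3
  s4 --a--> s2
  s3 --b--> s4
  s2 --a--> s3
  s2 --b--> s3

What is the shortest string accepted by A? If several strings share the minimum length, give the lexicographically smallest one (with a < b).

A breadth-first search from s0 reaches an accepting state first via the path s0 → s5 → s4 → s2 on input aaa.
No string of length < 3 is accepted (BFS exhausts all shorter strings without reaching an accepting state), and aaa is the lexicographically least accepting string of length 3.

aaa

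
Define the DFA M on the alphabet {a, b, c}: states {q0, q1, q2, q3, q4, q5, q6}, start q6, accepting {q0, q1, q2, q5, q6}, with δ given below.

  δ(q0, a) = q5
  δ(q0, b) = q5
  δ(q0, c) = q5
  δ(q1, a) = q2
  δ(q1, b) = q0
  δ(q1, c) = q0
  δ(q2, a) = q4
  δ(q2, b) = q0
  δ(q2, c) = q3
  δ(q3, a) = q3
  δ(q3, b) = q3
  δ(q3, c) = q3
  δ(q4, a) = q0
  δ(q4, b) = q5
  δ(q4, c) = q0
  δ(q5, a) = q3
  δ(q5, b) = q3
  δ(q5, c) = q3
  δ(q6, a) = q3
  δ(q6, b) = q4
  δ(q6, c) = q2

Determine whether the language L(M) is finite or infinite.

finite

The useful states (reachable from q6 and able to reach an accepting state) are {q0, q2, q4, q5, q6}.
Restricted to these states the transition graph has no cycle, so every accepting path has bounded length and L is finite.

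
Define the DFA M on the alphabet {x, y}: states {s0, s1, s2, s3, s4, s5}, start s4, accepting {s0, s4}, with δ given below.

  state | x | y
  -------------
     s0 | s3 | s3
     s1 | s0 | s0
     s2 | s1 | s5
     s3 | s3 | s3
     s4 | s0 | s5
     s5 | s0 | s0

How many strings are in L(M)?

4

The useful subgraph on states {s0, s4, s5} is acyclic, so L(M) is finite; the longest accepting path visits 3 useful states, giving maximum string length 2.
Counting accepting paths from s4 by length: 1 of length 0, 1 of length 1, 2 of length 2. Total 4.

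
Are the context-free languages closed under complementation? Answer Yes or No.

No

CFLs are closed under union, so if they were also closed under complement they would be closed under intersection by De Morgan (L₁ ∩ L₂ is the complement of the union of the complements). But {aⁿbⁿcᵐ} ∩ {aᵐbⁿcⁿ} = {aⁿbⁿcⁿ} is not context-free although both operands are.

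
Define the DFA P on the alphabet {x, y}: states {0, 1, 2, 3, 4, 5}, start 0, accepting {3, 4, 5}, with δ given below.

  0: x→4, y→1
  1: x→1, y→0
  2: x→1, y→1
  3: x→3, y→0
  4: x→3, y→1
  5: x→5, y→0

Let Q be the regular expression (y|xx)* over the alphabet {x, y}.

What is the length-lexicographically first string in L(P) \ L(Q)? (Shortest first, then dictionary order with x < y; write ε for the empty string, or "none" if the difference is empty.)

x

The string x is accepted by P but not by Q.
No shorter string lies in the difference, and x is the lexicographically first length-1 string in L(P) \ L(Q).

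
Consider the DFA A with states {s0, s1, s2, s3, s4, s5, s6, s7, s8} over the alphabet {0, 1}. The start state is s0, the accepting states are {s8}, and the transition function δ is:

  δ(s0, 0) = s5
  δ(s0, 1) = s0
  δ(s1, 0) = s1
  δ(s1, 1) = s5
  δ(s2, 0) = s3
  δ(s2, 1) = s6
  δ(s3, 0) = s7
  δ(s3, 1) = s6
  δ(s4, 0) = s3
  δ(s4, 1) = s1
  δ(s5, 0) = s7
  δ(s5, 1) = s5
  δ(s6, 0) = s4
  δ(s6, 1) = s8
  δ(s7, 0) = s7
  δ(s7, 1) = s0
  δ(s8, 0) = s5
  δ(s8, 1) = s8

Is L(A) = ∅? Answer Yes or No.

The states reachable from the start state are {s0, s5, s7}.
None of the accepting states {s8} is reachable, so no string is accepted and L(A) = ∅.

Yes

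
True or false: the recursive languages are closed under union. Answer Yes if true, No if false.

Run a decider for L₁ and then a decider for L₂ on the input and accept if either accepts; both sub-runs halt, so this is again a decider.
So the recursive languages are closed under union.

Yes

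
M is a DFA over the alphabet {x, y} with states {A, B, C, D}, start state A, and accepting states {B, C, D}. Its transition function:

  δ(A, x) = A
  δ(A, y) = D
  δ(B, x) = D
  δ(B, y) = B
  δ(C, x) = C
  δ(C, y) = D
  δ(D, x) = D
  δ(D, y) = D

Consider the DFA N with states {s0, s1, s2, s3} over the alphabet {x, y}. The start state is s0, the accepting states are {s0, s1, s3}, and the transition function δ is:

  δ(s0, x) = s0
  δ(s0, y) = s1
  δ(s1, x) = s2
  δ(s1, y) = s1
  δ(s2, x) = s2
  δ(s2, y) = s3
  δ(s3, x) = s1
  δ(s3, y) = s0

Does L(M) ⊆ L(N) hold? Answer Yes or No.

The string yx is in L(M) but not in L(N).
So L(M) ⊄ L(N).

No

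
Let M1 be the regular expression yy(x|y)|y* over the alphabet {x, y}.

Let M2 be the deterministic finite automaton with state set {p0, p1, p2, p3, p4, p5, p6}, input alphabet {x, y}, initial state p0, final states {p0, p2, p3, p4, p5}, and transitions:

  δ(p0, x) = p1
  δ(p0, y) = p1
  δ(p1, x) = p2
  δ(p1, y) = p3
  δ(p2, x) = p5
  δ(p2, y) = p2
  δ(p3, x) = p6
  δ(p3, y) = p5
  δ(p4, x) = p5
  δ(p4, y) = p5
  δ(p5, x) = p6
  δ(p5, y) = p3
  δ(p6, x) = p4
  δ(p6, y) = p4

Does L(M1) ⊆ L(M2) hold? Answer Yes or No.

No

The string y is in L(M1) but not in L(M2).
So L(M1) ⊄ L(M2).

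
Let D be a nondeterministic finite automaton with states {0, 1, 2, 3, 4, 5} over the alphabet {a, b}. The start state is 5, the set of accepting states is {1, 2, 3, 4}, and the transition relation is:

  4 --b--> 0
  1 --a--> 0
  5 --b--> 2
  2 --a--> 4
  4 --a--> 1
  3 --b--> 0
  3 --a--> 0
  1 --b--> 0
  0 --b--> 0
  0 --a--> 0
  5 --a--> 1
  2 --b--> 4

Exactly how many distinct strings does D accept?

6

The useful subgraph on states {1, 2, 4, 5} is acyclic, so L(D) is finite; the longest accepting path visits 4 useful states, giving maximum string length 3.
Counting accepting paths from 5 by length: 2 of length 1, 2 of length 2, 2 of length 3. Total 6.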